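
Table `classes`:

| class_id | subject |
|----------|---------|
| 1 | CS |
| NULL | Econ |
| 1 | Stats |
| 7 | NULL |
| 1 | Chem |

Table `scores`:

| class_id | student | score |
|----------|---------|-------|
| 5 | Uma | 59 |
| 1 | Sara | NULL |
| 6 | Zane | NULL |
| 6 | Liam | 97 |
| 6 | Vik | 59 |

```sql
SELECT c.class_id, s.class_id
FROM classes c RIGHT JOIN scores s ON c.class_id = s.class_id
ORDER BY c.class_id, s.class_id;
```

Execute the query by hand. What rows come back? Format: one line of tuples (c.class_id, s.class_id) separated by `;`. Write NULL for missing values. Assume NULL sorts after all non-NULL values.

(1, 1); (1, 1); (1, 1); (NULL, 5); (NULL, 6); (NULL, 6); (NULL, 6)

RIGHT JOIN keeps every row from `scores`; unmatched rows get NULL for `classes`'s columns.
Matching on c.class_id = s.class_id. A NULL in a compared column never satisfies the condition.
- c (class_id=1) pairs with 1 row(s) of s.
- c (class_id=NULL) has no partner in s.
- c (class_id=1) pairs with 1 row(s) of s.
- c (class_id=7) has no partner in s.
- c (class_id=1) pairs with 1 row(s) of s.
- 4 s row(s) had no c match → kept, c columns NULL.
After projecting and ordering:
c.class_id | s.class_id
1 | 1
1 | 1
1 | 1
NULL | 5
NULL | 6
NULL | 6
NULL | 6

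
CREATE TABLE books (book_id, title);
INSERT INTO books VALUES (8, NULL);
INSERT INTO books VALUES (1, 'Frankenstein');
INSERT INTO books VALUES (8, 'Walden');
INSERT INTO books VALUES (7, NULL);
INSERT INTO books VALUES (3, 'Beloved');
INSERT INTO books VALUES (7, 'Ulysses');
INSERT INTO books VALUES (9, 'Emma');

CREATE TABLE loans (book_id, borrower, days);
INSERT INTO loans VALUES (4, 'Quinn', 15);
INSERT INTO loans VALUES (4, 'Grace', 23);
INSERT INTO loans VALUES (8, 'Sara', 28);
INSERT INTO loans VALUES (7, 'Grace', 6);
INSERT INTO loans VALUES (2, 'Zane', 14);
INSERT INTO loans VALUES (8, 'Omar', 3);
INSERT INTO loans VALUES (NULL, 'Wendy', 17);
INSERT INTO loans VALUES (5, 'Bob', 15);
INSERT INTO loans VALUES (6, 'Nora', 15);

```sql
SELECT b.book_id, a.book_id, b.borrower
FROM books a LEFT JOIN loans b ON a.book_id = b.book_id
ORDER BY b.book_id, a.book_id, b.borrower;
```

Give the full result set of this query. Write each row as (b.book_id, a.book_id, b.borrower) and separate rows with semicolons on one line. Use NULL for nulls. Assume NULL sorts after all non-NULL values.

(7, 7, Grace); (7, 7, Grace); (8, 8, Omar); (8, 8, Omar); (8, 8, Sara); (8, 8, Sara); (NULL, 1, NULL); (NULL, 3, NULL); (NULL, 9, NULL)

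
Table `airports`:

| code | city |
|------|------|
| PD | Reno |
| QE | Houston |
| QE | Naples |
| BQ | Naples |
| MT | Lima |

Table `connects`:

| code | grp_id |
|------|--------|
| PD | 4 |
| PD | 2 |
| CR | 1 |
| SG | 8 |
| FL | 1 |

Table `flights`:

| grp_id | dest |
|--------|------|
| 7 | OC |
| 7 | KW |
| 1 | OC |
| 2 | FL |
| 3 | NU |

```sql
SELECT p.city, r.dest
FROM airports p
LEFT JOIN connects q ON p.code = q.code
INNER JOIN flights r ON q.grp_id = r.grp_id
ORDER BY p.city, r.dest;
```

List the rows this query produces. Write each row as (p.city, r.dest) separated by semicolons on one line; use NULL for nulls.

(Reno, FL)

Evaluate left to right. First `airports p LEFT JOIN connects q` on code: 6 row(s).
Then INNER JOIN `flights r` on grp_id: keep only rows whose q.grp_id appears in r.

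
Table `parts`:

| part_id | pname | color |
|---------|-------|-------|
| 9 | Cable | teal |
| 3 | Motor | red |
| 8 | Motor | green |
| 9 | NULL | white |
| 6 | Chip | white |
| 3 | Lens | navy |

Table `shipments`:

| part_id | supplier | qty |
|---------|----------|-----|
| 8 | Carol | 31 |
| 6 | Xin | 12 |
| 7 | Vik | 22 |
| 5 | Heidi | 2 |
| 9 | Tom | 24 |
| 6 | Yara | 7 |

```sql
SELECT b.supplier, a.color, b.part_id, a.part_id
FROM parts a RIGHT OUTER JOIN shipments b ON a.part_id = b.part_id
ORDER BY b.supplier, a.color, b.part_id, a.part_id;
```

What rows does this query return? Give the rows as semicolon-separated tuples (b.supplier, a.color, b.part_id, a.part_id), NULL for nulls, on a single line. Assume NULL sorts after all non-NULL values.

(Carol, green, 8, 8); (Heidi, NULL, 5, NULL); (Tom, teal, 9, 9); (Tom, white, 9, 9); (Vik, NULL, 7, NULL); (Xin, white, 6, 6); (Yara, white, 6, 6)

RIGHT JOIN keeps every row from `shipments`; unmatched rows get NULL for `parts`'s columns.
Matching on a.part_id = b.part_id.
- a (part_id=9) pairs with 1 row(s) of b.
- a (part_id=3) has no partner in b.
- a (part_id=8) pairs with 1 row(s) of b.
- a (part_id=9) pairs with 1 row(s) of b.
- a (part_id=6) pairs with 2 row(s) of b.
- a (part_id=3) has no partner in b.
- 2 b row(s) had no a match → kept, a columns NULL.
After projecting and ordering:
b.supplier | a.color | b.part_id | a.part_id
Carol | green | 8 | 8
Heidi | NULL | 5 | NULL
Tom | teal | 9 | 9
Tom | white | 9 | 9
Vik | NULL | 7 | NULL
Xin | white | 6 | 6
Yara | white | 6 | 6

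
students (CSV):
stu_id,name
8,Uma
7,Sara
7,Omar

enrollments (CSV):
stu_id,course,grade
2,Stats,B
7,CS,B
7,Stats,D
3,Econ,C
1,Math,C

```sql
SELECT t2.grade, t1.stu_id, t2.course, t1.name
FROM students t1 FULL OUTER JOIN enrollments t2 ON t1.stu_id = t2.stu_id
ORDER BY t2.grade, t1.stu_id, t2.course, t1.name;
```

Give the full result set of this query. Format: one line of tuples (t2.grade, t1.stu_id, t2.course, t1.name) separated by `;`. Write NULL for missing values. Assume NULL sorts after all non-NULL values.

FULL OUTER JOIN keeps every row from both sides; unmatched rows get NULL for the other side's columns.
Matching on t1.stu_id = t2.stu_id.
- t1 row (stu_id=8): no match → kept, t2 columns NULL.
- t1 row (stu_id=7): matches 2 t2 row(s) → 2 output row(s).
- t1 row (stu_id=7): matches 2 t2 row(s) → 2 output row(s).
- 3 t2 row(s) had no t1 match → kept, t1 columns NULL.
After projecting and ordering:
t2.grade | t1.stu_id | t2.course | t1.name
B | 7 | CS | Omar
B | 7 | CS | Sara
B | NULL | Stats | NULL
C | NULL | Econ | NULL
C | NULL | Math | NULL
D | 7 | Stats | Omar
D | 7 | Stats | Sara
NULL | 8 | NULL | Uma

(B, 7, CS, Omar); (B, 7, CS, Sara); (B, NULL, Stats, NULL); (C, NULL, Econ, NULL); (C, NULL, Math, NULL); (D, 7, Stats, Omar); (D, 7, Stats, Sara); (NULL, 8, NULL, Uma)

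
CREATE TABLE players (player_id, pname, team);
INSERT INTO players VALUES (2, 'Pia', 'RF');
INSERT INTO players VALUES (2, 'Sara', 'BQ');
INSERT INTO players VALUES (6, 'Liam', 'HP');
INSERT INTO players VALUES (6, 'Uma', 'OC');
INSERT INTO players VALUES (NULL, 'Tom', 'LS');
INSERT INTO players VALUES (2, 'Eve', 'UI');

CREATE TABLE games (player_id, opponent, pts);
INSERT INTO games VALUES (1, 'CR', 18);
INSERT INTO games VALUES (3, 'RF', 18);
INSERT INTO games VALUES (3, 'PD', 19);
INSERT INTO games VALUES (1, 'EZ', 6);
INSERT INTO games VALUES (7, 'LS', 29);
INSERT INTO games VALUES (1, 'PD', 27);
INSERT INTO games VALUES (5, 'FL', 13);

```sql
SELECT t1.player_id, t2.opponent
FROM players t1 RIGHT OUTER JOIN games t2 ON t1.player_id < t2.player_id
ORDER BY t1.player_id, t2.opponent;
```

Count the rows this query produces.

RIGHT JOIN keeps every row from `games`; unmatched rows get NULL for `players`'s columns.
Matching on t1.player_id < t2.player_id. A NULL in a compared column never satisfies the condition.
- t1 row (player_id=2): matches 4 t2 row(s) → 4 output row(s).
- t1 row (player_id=2): matches 4 t2 row(s) → 4 output row(s).
- t1 row (player_id=6): matches 1 t2 row(s) → 1 output row(s).
- t1 row (player_id=6): matches 1 t2 row(s) → 1 output row(s).
- t1 row (player_id=NULL): no match.
- t1 row (player_id=2): matches 4 t2 row(s) → 4 output row(s).
- 3 row(s) from t2 found no t1 partner → padded with NULL.
Total: 14 matched + 3 padded = 17 rows.

17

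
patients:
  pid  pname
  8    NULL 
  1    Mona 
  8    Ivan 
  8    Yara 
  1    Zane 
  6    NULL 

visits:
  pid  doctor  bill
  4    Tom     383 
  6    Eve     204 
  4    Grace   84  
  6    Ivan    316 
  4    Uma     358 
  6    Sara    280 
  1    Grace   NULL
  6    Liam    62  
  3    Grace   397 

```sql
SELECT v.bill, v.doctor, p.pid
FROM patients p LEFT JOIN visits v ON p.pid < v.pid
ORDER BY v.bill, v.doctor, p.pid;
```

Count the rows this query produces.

LEFT JOIN keeps every row from `patients`; unmatched rows get NULL for `visits`'s columns.
Matching on p.pid < v.pid.
- p row (pid=8): no match → kept, v columns NULL.
- p row (pid=1): matches 8 v row(s) → 8 output row(s).
- p row (pid=8): no match → kept, v columns NULL.
- p row (pid=8): no match → kept, v columns NULL.
- p row (pid=1): matches 8 v row(s) → 8 output row(s).
- p row (pid=6): no match → kept, v columns NULL.
Total: 16 matched + 4 padded = 20 rows.

20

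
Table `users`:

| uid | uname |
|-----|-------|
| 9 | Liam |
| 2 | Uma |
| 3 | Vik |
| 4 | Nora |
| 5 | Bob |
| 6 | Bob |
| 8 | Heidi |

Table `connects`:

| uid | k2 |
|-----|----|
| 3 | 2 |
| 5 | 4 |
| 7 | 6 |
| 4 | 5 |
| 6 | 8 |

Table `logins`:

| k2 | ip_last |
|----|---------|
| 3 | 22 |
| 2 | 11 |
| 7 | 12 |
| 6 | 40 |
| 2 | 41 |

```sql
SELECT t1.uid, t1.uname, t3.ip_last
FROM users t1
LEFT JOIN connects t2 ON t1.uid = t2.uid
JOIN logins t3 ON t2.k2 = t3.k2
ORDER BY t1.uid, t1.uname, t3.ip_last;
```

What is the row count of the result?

Evaluate left to right. First `users t1 LEFT JOIN connects t2` on uid: 7 row(s).
Then INNER JOIN `logins t3` on k2: keep only rows whose t2.k2 appears in t3.
Result: 2 row(s).

2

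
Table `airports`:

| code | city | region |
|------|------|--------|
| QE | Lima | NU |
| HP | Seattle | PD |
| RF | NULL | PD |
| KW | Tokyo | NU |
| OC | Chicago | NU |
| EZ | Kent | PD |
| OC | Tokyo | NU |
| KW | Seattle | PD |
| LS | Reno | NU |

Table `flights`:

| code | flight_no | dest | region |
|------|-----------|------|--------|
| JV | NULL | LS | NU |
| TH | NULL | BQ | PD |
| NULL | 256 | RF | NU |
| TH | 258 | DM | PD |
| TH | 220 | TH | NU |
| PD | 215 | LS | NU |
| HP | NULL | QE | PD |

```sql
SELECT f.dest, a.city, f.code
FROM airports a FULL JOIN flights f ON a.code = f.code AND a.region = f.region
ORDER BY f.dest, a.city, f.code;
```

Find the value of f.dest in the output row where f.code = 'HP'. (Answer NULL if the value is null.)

QE

FULL OUTER JOIN keeps every row from both sides; unmatched rows get NULL for the other side's columns.
Matching on a.code = f.code AND a.region = f.region. A NULL in a compared column never satisfies the condition.
- code=QE, region=NU: no f row matches, row kept with f columns NULL.
- code=HP, region=PD: 1 matching f row(s), so 1 row(s) emitted.
- code=RF, region=PD: no f row matches, row kept with f columns NULL.
- code=KW, region=NU: no f row matches, row kept with f columns NULL.
- code=OC, region=NU: no f row matches, row kept with f columns NULL.
- code=EZ, region=PD: no f row matches, row kept with f columns NULL.
- code=OC, region=NU: no f row matches, row kept with f columns NULL.
- code=KW, region=PD: no f row matches, row kept with f columns NULL.
- code=LS, region=NU: no f row matches, row kept with f columns NULL.
- plus 6 unmatched f row(s), each kept with NULL a columns.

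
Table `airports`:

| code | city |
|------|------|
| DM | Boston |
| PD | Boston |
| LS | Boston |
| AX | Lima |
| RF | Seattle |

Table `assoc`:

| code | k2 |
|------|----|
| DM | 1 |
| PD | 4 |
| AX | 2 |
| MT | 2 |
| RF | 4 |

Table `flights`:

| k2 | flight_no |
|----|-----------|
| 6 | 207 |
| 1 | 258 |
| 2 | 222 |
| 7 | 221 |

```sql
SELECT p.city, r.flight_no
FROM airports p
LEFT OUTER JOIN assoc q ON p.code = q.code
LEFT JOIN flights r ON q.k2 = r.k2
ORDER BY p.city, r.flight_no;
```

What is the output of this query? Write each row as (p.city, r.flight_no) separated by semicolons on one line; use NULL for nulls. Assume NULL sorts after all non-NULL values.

(Boston, 258); (Boston, NULL); (Boston, NULL); (Lima, 222); (Seattle, NULL)

Step 1 — p LEFT JOIN q on code → 5 row(s).
Then LEFT JOIN `flights r` on k2: each of those 5 rows is kept; rows whose q.k2 has no match in r get NULL for r's columns.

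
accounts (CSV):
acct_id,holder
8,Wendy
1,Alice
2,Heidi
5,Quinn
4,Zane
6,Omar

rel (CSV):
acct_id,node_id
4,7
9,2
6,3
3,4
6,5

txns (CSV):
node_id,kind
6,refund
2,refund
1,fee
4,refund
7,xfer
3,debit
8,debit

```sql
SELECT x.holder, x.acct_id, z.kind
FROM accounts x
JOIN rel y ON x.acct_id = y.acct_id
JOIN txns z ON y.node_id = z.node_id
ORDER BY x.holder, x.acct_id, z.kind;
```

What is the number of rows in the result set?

2

Step 1 — x INNER JOIN y on acct_id → 3 row(s).
Then INNER JOIN `txns z` on node_id: keep only rows whose y.node_id appears in z.
Result: 2 row(s).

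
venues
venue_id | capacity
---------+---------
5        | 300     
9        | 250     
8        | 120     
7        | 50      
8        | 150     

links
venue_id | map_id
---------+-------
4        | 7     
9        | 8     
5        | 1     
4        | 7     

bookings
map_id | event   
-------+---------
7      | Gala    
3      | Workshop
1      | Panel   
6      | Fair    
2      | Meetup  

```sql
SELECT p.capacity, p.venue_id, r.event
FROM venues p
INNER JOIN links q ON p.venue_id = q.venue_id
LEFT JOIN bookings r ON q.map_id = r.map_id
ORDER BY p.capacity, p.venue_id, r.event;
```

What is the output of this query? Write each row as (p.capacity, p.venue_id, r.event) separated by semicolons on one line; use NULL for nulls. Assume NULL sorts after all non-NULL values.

(250, 9, NULL); (300, 5, Panel)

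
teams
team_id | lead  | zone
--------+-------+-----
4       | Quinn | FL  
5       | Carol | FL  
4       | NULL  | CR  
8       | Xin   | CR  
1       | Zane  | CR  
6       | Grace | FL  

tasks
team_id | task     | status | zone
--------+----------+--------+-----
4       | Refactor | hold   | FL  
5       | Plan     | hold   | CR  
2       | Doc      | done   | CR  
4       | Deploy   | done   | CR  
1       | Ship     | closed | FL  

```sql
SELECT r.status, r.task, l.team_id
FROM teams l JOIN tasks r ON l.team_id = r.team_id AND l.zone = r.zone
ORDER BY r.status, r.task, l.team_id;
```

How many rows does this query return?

INNER JOIN keeps only pairs where the ON condition holds.
Matching on l.team_id = r.team_id AND l.zone = r.zone.
- l row (team_id=4, zone=FL): matches 1 r row(s) → 1 output row(s).
- l row (team_id=5, zone=FL): no match → dropped.
- l row (team_id=4, zone=CR): matches 1 r row(s) → 1 output row(s).
- l row (team_id=8, zone=CR): no match → dropped.
- l row (team_id=1, zone=CR): no match → dropped.
- l row (team_id=6, zone=FL): no match → dropped.
Total: 2 rows.

2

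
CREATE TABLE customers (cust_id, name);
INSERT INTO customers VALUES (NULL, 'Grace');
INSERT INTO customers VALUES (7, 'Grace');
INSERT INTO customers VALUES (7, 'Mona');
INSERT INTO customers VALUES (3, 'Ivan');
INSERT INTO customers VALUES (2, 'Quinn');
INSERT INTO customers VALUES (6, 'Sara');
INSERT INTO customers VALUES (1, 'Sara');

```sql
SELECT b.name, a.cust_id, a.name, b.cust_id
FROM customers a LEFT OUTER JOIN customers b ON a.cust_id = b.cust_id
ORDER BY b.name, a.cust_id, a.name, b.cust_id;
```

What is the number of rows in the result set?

LEFT JOIN keeps every row from `customers a`; unmatched rows get NULL for `customers b`'s columns.
Matching on a.cust_id = b.cust_id. A NULL in a compared column never satisfies the condition.
- a row (cust_id=NULL): no match → kept, b columns NULL.
- a row (cust_id=7): matches 2 b row(s) → 2 output row(s).
- a row (cust_id=7): matches 2 b row(s) → 2 output row(s).
- a row (cust_id=3): matches 1 b row(s) → 1 output row(s).
- a row (cust_id=2): matches 1 b row(s) → 1 output row(s).
- a row (cust_id=6): matches 1 b row(s) → 1 output row(s).
- a row (cust_id=1): matches 1 b row(s) → 1 output row(s).
Total: 8 matched + 1 padded = 9 rows.

9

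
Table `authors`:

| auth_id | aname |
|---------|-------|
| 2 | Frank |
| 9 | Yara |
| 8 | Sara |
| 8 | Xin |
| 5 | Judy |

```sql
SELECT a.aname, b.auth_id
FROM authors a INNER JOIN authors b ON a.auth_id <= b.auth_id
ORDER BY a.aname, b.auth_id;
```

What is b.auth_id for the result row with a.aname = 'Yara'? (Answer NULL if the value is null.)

INNER JOIN keeps only pairs where the ON condition holds.
Matching on a.auth_id <= b.auth_id.
- a row (auth_id=2): matches 5 b row(s) → 5 output row(s).
- a row (auth_id=9): matches 1 b row(s) → 1 output row(s).
- a row (auth_id=8): matches 3 b row(s) → 3 output row(s).
- a row (auth_id=8): matches 3 b row(s) → 3 output row(s).
- a row (auth_id=5): matches 4 b row(s) → 4 output row(s).

9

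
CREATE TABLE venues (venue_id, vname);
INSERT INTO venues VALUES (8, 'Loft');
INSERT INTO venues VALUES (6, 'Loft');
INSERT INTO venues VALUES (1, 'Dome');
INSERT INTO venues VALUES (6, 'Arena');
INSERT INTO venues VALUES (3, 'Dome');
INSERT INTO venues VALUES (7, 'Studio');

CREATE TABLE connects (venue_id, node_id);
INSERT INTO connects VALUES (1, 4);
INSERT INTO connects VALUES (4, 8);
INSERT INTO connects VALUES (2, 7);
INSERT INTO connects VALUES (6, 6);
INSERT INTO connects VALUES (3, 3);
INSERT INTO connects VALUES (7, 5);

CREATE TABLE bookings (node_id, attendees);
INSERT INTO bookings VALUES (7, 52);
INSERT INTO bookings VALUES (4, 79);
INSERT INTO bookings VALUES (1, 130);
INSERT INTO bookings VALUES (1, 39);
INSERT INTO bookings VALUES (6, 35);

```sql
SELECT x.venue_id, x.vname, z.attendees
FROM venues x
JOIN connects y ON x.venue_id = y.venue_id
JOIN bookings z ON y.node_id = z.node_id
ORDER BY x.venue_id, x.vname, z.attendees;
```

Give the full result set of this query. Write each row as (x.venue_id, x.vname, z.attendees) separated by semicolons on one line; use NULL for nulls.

(1, Dome, 79); (6, Arena, 35); (6, Loft, 35)

Step 1 — x INNER JOIN y on venue_id → 5 row(s).
Then INNER JOIN `bookings z` on node_id: keep only rows whose y.node_id appears in z.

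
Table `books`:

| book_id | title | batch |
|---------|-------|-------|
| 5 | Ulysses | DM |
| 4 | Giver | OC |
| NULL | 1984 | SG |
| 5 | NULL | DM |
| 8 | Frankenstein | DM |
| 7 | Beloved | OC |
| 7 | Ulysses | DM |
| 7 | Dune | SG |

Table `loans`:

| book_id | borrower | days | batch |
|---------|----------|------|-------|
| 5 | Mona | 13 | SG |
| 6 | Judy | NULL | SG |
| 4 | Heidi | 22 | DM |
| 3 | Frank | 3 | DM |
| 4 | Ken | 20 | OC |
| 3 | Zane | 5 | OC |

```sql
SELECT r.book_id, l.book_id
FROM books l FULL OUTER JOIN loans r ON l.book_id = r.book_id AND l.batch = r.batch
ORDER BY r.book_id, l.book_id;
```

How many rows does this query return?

13

FULL OUTER JOIN keeps every row from both sides; unmatched rows get NULL for the other side's columns.
Matching on l.book_id = r.book_id AND l.batch = r.batch. A NULL in a compared column never satisfies the condition.
- l row (book_id=5, batch=DM): no match → kept, r columns NULL.
- l row (book_id=4, batch=OC): matches 1 r row(s) → 1 output row(s).
- l row (book_id=NULL, batch=SG): no match → kept, r columns NULL.
- l row (book_id=5, batch=DM): no match → kept, r columns NULL.
- l row (book_id=8, batch=DM): no match → kept, r columns NULL.
- l row (book_id=7, batch=OC): no match → kept, r columns NULL.
- l row (book_id=7, batch=DM): no match → kept, r columns NULL.
- l row (book_id=7, batch=SG): no match → kept, r columns NULL.
- 5 row(s) from r found no l partner → padded with NULL.
Total: 1 matched + 12 padded = 13 rows.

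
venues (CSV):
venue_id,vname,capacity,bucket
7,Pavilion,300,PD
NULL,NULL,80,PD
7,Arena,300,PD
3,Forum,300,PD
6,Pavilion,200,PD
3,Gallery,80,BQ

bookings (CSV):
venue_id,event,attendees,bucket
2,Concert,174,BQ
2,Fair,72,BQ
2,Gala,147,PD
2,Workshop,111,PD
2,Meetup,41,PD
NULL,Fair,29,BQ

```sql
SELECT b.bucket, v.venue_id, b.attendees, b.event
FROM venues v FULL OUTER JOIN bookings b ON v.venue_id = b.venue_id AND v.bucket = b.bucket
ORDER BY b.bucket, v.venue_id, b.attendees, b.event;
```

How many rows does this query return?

FULL OUTER JOIN keeps every row from both sides; unmatched rows get NULL for the other side's columns.
Matching on v.venue_id = b.venue_id AND v.bucket = b.bucket. A NULL in a compared column never satisfies the condition.
- v row (venue_id=7, bucket=PD): no match → kept, b columns NULL.
- v row (venue_id=NULL, bucket=PD): no match → kept, b columns NULL.
- v row (venue_id=7, bucket=PD): no match → kept, b columns NULL.
- v row (venue_id=3, bucket=PD): no match → kept, b columns NULL.
- v row (venue_id=6, bucket=PD): no match → kept, b columns NULL.
- v row (venue_id=3, bucket=BQ): no match → kept, b columns NULL.
- 6 b row(s) had no v match → kept, v columns NULL.
Total: 0 matched + 12 padded = 12 rows.

12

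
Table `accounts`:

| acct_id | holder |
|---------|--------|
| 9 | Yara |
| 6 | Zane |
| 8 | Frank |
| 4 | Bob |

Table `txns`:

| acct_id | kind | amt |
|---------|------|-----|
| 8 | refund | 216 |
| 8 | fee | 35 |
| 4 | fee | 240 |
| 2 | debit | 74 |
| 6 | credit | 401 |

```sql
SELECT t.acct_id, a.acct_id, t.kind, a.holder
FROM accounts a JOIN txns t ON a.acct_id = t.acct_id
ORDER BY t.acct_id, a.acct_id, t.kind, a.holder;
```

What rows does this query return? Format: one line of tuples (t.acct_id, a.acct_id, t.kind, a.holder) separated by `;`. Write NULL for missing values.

(4, 4, fee, Bob); (6, 6, credit, Zane); (8, 8, fee, Frank); (8, 8, refund, Frank)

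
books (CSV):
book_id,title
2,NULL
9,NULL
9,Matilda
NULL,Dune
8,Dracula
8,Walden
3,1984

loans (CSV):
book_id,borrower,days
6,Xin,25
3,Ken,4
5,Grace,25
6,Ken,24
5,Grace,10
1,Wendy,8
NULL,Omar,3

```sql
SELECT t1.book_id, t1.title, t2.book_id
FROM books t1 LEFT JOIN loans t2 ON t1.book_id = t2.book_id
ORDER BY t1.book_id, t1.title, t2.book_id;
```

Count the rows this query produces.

LEFT JOIN keeps every row from `books`; unmatched rows get NULL for `loans`'s columns.
Matching on t1.book_id = t2.book_id. A NULL in a compared column never satisfies the condition.
- book_id=2: no t2 row matches, row kept with t2 columns NULL.
- book_id=9: no t2 row matches, row kept with t2 columns NULL.
- book_id=9: no t2 row matches, row kept with t2 columns NULL.
- book_id=NULL: no t2 row matches, row kept with t2 columns NULL.
- book_id=8: no t2 row matches, row kept with t2 columns NULL.
- book_id=8: no t2 row matches, row kept with t2 columns NULL.
- book_id=3: 1 matching t2 row(s), so 1 row(s) emitted.
Total: 1 matched + 6 padded = 7 rows.

7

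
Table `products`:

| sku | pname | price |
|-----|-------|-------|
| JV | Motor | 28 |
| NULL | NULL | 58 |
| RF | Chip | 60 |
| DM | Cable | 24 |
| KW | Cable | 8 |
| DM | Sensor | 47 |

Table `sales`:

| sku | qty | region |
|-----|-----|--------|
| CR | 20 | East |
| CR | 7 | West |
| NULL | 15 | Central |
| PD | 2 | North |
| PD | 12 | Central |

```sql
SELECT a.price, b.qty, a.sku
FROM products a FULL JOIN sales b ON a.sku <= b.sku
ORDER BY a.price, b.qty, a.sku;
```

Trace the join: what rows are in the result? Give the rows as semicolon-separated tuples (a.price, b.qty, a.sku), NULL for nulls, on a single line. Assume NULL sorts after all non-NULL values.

FULL OUTER JOIN keeps every row from both sides; unmatched rows get NULL for the other side's columns.
Matching on a.sku <= b.sku. A NULL in a compared column never satisfies the condition.
- a row (sku=JV): matches 2 b row(s) → 2 output row(s).
- a row (sku=NULL): no match → kept, b columns NULL.
- a row (sku=RF): no match → kept, b columns NULL.
- a row (sku=DM): matches 2 b row(s) → 2 output row(s).
- a row (sku=KW): matches 2 b row(s) → 2 output row(s).
- a row (sku=DM): matches 2 b row(s) → 2 output row(s).
- plus 3 unmatched b row(s), each kept with NULL a columns.

(8, 2, KW); (8, 12, KW); (24, 2, DM); (24, 12, DM); (28, 2, JV); (28, 12, JV); (47, 2, DM); (47, 12, DM); (58, NULL, NULL); (60, NULL, RF); (NULL, 7, NULL); (NULL, 15, NULL); (NULL, 20, NULL)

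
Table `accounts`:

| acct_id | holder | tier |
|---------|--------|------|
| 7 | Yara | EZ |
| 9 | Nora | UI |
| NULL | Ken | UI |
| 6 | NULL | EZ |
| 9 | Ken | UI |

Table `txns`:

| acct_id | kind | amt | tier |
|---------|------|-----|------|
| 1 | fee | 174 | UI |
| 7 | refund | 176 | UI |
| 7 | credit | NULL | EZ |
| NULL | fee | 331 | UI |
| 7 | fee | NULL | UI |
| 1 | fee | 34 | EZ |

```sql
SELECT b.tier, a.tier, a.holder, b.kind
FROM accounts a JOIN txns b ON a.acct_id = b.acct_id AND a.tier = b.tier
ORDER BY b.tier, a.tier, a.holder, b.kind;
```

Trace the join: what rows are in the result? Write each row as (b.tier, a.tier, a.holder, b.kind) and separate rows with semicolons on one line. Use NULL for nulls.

(EZ, EZ, Yara, credit)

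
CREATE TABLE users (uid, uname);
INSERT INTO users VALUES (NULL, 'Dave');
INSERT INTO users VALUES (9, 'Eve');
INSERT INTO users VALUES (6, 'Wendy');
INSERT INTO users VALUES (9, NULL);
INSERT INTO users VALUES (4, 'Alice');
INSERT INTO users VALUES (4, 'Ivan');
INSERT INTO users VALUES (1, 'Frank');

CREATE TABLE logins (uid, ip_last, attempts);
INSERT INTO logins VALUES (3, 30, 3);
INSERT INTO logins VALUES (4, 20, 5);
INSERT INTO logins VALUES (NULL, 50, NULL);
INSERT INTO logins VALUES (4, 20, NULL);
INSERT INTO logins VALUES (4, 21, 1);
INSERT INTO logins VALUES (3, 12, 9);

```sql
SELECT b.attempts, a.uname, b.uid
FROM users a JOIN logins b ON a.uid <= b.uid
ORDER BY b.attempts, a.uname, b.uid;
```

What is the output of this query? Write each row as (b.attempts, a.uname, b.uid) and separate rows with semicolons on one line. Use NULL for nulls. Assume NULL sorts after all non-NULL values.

(1, Alice, 4); (1, Frank, 4); (1, Ivan, 4); (3, Frank, 3); (5, Alice, 4); (5, Frank, 4); (5, Ivan, 4); (9, Frank, 3); (NULL, Alice, 4); (NULL, Frank, 4); (NULL, Ivan, 4)

INNER JOIN keeps only pairs where the ON condition holds.
Matching on a.uid <= b.uid. A NULL in a compared column never satisfies the condition.
Matched pairs: 11.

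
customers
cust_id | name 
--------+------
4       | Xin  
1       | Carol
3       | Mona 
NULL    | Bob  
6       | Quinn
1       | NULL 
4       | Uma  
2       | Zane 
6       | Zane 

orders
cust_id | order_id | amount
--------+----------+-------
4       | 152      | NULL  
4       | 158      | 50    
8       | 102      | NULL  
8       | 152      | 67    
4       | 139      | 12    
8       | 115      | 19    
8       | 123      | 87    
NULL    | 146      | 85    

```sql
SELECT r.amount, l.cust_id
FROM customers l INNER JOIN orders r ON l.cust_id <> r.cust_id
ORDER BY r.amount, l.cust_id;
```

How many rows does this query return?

50

INNER JOIN keeps only pairs where the ON condition holds.
Matching on l.cust_id <> r.cust_id. A NULL in a compared column never satisfies the condition.
- cust_id=4: 4 matching r row(s), so 4 row(s) emitted.
- cust_id=1: 7 matching r row(s), so 7 row(s) emitted.
- cust_id=3: 7 matching r row(s), so 7 row(s) emitted.
- cust_id=NULL: no matching r row, dropped.
- cust_id=6: 7 matching r row(s), so 7 row(s) emitted.
- cust_id=1: 7 matching r row(s), so 7 row(s) emitted.
- cust_id=4: 4 matching r row(s), so 4 row(s) emitted.
- cust_id=2: 7 matching r row(s), so 7 row(s) emitted.
- cust_id=6: 7 matching r row(s), so 7 row(s) emitted.
Total: 50 rows.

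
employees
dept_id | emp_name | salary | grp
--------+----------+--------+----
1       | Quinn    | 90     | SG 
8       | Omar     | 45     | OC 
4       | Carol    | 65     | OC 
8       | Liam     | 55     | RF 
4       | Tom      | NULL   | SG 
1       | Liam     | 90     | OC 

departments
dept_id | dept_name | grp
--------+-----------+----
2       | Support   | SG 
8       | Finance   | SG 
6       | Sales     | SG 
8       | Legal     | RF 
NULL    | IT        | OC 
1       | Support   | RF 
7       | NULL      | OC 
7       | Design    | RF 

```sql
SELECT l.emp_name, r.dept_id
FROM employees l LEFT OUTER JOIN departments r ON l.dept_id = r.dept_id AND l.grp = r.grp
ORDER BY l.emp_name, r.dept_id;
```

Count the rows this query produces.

LEFT JOIN keeps every row from `employees`; unmatched rows get NULL for `departments`'s columns.
Matching on l.dept_id = r.dept_id AND l.grp = r.grp. A NULL in a compared column never satisfies the condition.
- l (dept_id=1, grp=SG) has no partner → padded with NULL.
- l (dept_id=8, grp=OC) has no partner → padded with NULL.
- l (dept_id=4, grp=OC) has no partner → padded with NULL.
- l (dept_id=8, grp=RF) pairs with 1 row(s) of r.
- l (dept_id=4, grp=SG) has no partner → padded with NULL.
- l (dept_id=1, grp=OC) has no partner → padded with NULL.
Total: 1 matched + 5 padded = 6 rows.

6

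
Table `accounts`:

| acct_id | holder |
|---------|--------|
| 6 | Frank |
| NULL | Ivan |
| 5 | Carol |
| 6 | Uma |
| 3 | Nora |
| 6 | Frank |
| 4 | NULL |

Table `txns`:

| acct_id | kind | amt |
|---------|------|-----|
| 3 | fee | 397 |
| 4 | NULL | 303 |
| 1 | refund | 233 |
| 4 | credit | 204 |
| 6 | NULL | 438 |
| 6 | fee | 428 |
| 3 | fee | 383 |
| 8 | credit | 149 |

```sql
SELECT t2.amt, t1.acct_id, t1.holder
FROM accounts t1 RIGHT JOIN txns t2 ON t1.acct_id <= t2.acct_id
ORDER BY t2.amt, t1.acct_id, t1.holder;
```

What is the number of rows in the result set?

25

RIGHT JOIN keeps every row from `txns`; unmatched rows get NULL for `accounts`'s columns.
Matching on t1.acct_id <= t2.acct_id. A NULL in a compared column never satisfies the condition.
Matched pairs: 24; unmatched t2 rows kept: 1.
Total: 24 matched + 1 padded = 25 rows.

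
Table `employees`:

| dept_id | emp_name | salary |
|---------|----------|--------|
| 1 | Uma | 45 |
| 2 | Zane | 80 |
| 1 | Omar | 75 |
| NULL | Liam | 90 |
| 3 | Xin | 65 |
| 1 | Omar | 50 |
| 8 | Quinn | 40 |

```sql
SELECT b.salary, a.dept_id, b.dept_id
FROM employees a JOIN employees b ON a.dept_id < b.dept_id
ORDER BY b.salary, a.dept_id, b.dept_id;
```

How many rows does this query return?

12

INNER JOIN keeps only pairs where the ON condition holds.
Matching on a.dept_id < b.dept_id. A NULL in a compared column never satisfies the condition.
- a[0] dept_id=1 → 3 match(es) in b → 3 row(s).
- a[1] dept_id=2 → 2 match(es) in b → 2 row(s).
- a[2] dept_id=1 → 3 match(es) in b → 3 row(s).
- a[3] dept_id=NULL → no match; dropped.
- a[4] dept_id=3 → 1 match(es) in b → 1 row(s).
- a[5] dept_id=1 → 3 match(es) in b → 3 row(s).
- a[6] dept_id=8 → no match; dropped.
Total: 12 rows.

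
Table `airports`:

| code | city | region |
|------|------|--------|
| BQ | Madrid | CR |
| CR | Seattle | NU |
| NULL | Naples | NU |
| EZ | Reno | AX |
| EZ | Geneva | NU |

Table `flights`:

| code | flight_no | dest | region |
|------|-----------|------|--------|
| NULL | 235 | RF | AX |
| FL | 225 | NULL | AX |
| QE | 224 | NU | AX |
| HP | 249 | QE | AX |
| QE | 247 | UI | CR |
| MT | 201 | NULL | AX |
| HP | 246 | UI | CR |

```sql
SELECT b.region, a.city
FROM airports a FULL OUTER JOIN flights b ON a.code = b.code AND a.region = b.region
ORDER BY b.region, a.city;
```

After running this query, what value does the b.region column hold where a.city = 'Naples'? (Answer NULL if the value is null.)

FULL OUTER JOIN keeps every row from both sides; unmatched rows get NULL for the other side's columns.
Matching on a.code = b.code AND a.region = b.region. A NULL in a compared column never satisfies the condition.
- a (code=BQ, region=CR) has no partner → padded with NULL.
- a (code=CR, region=NU) has no partner → padded with NULL.
- a (code=NULL, region=NU) has no partner → padded with NULL.
- a (code=EZ, region=AX) has no partner → padded with NULL.
- a (code=EZ, region=NU) has no partner → padded with NULL.
- 7 row(s) from b found no a partner → padded with NULL.

NULL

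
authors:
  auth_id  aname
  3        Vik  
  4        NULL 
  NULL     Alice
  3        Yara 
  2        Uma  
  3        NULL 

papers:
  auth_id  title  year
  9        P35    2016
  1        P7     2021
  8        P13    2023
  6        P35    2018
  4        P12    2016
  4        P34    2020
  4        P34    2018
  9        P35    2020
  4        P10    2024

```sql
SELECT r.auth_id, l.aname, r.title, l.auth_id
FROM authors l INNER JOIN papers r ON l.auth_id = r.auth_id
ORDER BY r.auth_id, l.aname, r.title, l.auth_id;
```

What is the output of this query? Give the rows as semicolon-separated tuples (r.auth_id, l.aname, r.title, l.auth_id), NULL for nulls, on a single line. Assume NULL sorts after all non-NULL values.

(4, NULL, P10, 4); (4, NULL, P12, 4); (4, NULL, P34, 4); (4, NULL, P34, 4)

INNER JOIN keeps only pairs where the ON condition holds.
Matching on l.auth_id = r.auth_id. A NULL in a compared column never satisfies the condition.
- l row (auth_id=3): no match → dropped.
- l row (auth_id=4): matches 4 r row(s) → 4 output row(s).
- l row (auth_id=NULL): no match → dropped.
- l row (auth_id=3): no match → dropped.
- l row (auth_id=2): no match → dropped.
- l row (auth_id=3): no match → dropped.
After projecting and ordering:
r.auth_id | l.aname | r.title | l.auth_id
4 | NULL | P10 | 4
4 | NULL | P12 | 4
4 | NULL | P34 | 4
4 | NULL | P34 | 4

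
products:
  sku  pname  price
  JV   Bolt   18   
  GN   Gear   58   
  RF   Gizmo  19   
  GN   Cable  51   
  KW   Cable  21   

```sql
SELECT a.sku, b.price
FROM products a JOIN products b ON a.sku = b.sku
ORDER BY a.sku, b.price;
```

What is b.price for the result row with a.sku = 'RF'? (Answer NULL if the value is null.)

INNER JOIN keeps only pairs where the ON condition holds.
Matching on a.sku = b.sku.
- sku=JV: 1 matching b row(s), so 1 row(s) emitted.
- sku=GN: 2 matching b row(s), so 2 row(s) emitted.
- sku=RF: 1 matching b row(s), so 1 row(s) emitted.
- sku=GN: 2 matching b row(s), so 2 row(s) emitted.
- sku=KW: 1 matching b row(s), so 1 row(s) emitted.

19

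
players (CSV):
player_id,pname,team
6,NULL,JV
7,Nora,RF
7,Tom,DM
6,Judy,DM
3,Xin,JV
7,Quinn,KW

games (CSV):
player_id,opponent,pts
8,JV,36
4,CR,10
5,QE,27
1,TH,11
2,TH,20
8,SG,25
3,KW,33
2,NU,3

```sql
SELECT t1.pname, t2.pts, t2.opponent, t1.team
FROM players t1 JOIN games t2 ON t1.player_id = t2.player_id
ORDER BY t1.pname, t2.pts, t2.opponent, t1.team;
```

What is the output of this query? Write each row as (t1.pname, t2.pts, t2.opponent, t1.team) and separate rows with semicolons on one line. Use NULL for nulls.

INNER JOIN keeps only pairs where the ON condition holds.
Matching on t1.player_id = t2.player_id.
- t1 (player_id=6) has no partner → excluded.
- t1 (player_id=7) has no partner → excluded.
- t1 (player_id=7) has no partner → excluded.
- t1 (player_id=6) has no partner → excluded.
- t1 (player_id=3) pairs with 1 row(s) of t2.
- t1 (player_id=7) has no partner → excluded.
After projecting and ordering:
t1.pname | t2.pts | t2.opponent | t1.team
Xin | 33 | KW | JV

(Xin, 33, KW, JV)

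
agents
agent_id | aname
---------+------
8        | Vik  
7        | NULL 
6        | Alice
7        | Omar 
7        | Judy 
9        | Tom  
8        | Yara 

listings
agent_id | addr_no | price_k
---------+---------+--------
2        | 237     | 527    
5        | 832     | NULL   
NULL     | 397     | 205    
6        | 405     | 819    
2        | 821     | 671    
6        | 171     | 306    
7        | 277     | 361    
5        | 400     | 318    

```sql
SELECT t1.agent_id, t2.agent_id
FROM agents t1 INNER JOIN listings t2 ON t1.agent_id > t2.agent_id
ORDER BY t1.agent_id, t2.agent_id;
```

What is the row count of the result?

INNER JOIN keeps only pairs where the ON condition holds.
Matching on t1.agent_id > t2.agent_id. A NULL in a compared column never satisfies the condition.
- t1 row (agent_id=8): matches 7 t2 row(s) → 7 output row(s).
- t1 row (agent_id=7): matches 6 t2 row(s) → 6 output row(s).
- t1 row (agent_id=6): matches 4 t2 row(s) → 4 output row(s).
- t1 row (agent_id=7): matches 6 t2 row(s) → 6 output row(s).
- t1 row (agent_id=7): matches 6 t2 row(s) → 6 output row(s).
- t1 row (agent_id=9): matches 7 t2 row(s) → 7 output row(s).
- t1 row (agent_id=8): matches 7 t2 row(s) → 7 output row(s).
Total: 43 rows.

43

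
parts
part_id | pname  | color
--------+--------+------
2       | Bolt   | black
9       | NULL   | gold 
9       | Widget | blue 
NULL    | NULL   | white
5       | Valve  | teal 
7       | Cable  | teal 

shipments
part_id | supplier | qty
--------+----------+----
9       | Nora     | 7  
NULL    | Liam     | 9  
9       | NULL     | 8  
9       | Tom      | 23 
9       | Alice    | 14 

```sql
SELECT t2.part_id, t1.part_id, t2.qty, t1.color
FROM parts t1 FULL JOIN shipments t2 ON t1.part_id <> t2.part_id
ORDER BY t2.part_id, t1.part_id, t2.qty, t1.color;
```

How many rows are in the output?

16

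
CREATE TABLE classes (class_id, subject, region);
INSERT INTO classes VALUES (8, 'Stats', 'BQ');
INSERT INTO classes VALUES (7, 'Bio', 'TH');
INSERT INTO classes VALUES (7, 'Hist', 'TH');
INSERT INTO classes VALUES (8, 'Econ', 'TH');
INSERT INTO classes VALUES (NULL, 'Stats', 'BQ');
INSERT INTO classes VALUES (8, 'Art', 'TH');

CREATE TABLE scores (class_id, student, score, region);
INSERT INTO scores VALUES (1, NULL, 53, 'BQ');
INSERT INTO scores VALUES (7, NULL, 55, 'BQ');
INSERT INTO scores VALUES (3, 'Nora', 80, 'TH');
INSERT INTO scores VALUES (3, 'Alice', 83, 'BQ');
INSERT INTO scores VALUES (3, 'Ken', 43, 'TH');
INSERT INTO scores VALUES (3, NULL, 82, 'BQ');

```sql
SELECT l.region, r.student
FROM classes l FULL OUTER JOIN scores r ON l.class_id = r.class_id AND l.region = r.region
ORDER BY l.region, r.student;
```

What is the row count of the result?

12

FULL OUTER JOIN keeps every row from both sides; unmatched rows get NULL for the other side's columns.
Matching on l.class_id = r.class_id AND l.region = r.region. A NULL in a compared column never satisfies the condition.
Matched pairs: 0; unmatched l rows kept: 6; unmatched r rows kept: 6.
Total: 0 matched + 12 padded = 12 rows.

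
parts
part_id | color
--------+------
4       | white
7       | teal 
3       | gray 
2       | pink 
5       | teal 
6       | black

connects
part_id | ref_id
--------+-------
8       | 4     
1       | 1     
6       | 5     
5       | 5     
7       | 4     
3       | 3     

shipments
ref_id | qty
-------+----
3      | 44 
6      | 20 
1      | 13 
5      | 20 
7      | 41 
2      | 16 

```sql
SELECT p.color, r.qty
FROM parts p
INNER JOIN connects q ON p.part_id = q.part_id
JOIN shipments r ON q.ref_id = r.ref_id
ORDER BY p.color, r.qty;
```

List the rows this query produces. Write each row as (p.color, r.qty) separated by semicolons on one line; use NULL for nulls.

Step 1 — p INNER JOIN q on part_id → 4 row(s).
Then INNER JOIN `shipments r` on ref_id: keep only rows whose q.ref_id appears in r.

(black, 20); (gray, 44); (teal, 20)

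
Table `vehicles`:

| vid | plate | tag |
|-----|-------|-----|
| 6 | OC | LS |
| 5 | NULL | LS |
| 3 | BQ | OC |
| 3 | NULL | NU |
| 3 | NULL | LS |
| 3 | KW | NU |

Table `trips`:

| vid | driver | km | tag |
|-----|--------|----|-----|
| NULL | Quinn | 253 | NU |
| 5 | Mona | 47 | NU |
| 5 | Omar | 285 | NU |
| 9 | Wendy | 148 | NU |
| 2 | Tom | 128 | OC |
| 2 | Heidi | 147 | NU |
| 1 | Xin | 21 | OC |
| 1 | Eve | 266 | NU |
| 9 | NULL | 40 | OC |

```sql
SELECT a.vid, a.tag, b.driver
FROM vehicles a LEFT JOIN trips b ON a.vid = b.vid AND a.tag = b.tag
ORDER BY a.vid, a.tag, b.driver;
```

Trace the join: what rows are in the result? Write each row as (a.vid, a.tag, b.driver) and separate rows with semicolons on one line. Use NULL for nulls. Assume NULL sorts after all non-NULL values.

(3, LS, NULL); (3, NU, NULL); (3, NU, NULL); (3, OC, NULL); (5, LS, NULL); (6, LS, NULL)

LEFT JOIN keeps every row from `vehicles`; unmatched rows get NULL for `trips`'s columns.
Matching on a.vid = b.vid AND a.tag = b.tag. A NULL in a compared column never satisfies the condition.
Matched pairs: 0; unmatched a rows kept: 6.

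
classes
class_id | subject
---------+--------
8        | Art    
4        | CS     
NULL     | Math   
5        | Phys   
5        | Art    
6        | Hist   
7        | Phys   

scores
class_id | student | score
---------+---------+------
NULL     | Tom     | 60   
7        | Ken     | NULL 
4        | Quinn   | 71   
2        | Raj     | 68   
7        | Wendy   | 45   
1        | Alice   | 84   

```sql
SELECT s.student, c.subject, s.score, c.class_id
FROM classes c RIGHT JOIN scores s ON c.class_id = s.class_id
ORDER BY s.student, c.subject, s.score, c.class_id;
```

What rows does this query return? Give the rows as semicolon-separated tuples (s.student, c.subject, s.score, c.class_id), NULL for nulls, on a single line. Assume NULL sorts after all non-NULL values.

(Alice, NULL, 84, NULL); (Ken, Phys, NULL, 7); (Quinn, CS, 71, 4); (Raj, NULL, 68, NULL); (Tom, NULL, 60, NULL); (Wendy, Phys, 45, 7)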